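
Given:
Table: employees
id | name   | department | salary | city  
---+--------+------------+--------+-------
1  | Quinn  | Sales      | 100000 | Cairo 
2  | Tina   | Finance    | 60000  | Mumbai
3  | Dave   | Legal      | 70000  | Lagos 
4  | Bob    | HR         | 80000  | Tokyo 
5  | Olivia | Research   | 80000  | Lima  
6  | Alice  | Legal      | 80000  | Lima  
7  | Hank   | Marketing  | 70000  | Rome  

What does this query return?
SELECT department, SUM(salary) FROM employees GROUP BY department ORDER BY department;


Summing salary within each department:
  Finance: 60000 = 60000
  HR: 80000 = 80000
  Legal: 70000 + 80000 = 150000
  Marketing: 70000 = 70000
  Research: 80000 = 80000
  Sales: 100000 = 100000


6 groups:
Finance, 60000
HR, 80000
Legal, 150000
Marketing, 70000
Research, 80000
Sales, 100000


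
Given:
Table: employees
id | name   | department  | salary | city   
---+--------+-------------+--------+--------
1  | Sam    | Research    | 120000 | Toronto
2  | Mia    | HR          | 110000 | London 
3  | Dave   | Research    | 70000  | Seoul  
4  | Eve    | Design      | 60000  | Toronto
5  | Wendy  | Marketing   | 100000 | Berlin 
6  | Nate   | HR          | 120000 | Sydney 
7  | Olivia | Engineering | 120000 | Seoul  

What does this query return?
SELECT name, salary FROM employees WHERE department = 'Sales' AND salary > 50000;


Filtering: department = 'Sales' AND salary > 50000
Matching: 0 rows

Empty result set (0 rows)


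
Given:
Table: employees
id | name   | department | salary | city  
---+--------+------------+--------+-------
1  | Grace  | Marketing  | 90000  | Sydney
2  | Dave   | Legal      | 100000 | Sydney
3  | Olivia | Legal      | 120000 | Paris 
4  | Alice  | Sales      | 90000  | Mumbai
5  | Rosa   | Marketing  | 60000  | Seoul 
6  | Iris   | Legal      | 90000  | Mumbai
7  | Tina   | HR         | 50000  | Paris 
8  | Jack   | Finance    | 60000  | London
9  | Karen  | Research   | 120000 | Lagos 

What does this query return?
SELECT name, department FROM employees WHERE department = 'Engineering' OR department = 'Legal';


Filtering: department = 'Engineering' OR 'Legal'
Matching: 3 rows

3 rows:
Dave, Legal
Olivia, Legal
Iris, Legal


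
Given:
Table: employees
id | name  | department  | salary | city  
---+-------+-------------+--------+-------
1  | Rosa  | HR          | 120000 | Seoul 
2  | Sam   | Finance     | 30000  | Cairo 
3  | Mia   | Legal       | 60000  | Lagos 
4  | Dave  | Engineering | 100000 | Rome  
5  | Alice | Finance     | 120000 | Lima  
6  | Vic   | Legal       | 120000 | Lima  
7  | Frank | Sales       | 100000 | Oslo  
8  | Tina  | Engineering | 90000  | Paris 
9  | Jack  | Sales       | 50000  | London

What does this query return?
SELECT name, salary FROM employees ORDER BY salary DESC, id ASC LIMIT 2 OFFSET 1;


Sort by salary DESC (id ASC tiebreak), then skip 1 and take 2
Rows 2 through 3

2 rows:
Alice, 120000
Vic, 120000


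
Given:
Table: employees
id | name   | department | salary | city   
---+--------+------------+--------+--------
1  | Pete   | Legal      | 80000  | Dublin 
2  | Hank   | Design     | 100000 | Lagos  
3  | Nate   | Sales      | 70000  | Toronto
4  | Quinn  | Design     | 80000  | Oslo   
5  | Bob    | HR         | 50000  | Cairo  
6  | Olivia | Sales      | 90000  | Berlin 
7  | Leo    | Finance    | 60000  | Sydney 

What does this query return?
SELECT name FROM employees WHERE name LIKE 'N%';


LIKE 'N%' matches names starting with 'N'
Matching: 1

1 rows:
Nate


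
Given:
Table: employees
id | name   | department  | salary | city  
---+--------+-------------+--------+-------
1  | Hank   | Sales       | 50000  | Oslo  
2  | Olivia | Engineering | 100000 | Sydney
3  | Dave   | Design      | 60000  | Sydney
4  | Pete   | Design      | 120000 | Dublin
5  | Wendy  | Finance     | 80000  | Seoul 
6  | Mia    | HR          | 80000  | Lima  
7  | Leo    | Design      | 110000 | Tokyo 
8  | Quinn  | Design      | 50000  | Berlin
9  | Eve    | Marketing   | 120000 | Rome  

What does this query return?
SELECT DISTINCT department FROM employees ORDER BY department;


All 'department' values (row order): Sales, Engineering, Design, Design, Finance, HR, Design, Design, Marketing
Removing duplicates leaves 6 unique value(s).

6 values:
Design
Engineering
Finance
HR
Marketing
Sales


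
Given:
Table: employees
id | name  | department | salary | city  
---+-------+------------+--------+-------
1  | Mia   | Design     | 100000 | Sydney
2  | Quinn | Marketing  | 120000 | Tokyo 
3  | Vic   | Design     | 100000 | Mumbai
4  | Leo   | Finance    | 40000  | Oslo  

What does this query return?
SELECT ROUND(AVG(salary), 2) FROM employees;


SUM(salary) = 360000
COUNT = 4
ROUND(AVG, 2) = ROUND(360000 / 4, 2) = 90000.0

90000.0


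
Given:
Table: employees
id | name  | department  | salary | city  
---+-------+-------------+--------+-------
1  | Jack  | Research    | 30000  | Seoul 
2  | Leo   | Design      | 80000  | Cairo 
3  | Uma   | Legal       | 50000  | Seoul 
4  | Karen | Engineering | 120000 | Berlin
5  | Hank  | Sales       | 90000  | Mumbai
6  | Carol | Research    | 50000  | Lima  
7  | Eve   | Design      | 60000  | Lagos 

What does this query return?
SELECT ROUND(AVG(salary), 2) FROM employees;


SUM(salary) = 480000
COUNT = 7
ROUND(AVG, 2) = ROUND(480000 / 7, 2) = 68571.43

68571.43


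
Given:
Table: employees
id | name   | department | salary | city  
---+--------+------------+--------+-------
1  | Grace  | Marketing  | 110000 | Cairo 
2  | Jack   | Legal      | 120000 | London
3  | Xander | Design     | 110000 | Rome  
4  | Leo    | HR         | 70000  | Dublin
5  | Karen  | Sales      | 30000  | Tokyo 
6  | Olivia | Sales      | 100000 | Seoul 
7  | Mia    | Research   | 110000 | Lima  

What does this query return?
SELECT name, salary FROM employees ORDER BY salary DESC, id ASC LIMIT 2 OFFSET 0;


Sort by salary DESC (id ASC tiebreak), then skip 0 and take 2
Rows 1 through 2

2 rows:
Jack, 120000
Grace, 110000


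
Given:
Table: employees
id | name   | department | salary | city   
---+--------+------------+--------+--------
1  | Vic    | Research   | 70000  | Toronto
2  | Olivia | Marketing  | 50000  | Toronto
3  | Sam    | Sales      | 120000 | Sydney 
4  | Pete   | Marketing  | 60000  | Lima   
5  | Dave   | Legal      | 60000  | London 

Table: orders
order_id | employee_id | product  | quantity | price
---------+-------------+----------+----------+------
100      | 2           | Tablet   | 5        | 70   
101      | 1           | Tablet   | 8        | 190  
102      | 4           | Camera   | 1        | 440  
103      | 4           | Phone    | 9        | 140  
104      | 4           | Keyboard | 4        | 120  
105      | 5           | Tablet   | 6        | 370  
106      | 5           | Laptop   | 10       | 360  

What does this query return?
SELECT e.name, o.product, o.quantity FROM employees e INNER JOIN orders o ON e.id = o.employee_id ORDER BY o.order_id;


Joining employees.id = orders.employee_id:
  employee Olivia (id=2) -> order Tablet
  employee Vic (id=1) -> order Tablet
  employee Pete (id=4) -> order Camera
  employee Pete (id=4) -> order Phone
  employee Pete (id=4) -> order Keyboard
  employee Dave (id=5) -> order Tablet
  employee Dave (id=5) -> order Laptop


7 rows:
Olivia, Tablet, 5
Vic, Tablet, 8
Pete, Camera, 1
Pete, Phone, 9
Pete, Keyboard, 4
Dave, Tablet, 6
Dave, Laptop, 10


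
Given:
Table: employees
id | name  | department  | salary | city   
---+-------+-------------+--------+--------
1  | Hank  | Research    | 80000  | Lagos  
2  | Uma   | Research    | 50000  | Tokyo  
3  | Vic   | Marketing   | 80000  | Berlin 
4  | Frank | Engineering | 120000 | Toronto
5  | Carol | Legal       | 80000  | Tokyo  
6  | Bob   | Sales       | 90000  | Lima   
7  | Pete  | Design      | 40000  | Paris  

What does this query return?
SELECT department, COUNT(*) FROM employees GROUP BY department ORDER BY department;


Assigning each row to its department group:
  Hank -> Research
  Uma -> Research
  Vic -> Marketing
  Frank -> Engineering
  Carol -> Legal
  Bob -> Sales
  Pete -> Design


6 groups:
Design, 1
Engineering, 1
Legal, 1
Marketing, 1
Research, 2
Sales, 1


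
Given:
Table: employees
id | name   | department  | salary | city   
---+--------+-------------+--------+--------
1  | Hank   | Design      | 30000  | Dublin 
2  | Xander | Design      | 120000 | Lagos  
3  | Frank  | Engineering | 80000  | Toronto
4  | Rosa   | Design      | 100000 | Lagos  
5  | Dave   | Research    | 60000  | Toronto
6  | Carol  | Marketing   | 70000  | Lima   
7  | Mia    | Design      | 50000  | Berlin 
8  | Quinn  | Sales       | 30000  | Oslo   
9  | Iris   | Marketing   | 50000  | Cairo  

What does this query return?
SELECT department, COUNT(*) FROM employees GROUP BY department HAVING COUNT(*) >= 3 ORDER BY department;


Groups with count >= 3:
  Design: 4 -> PASS
  Engineering: 1 -> filtered out
  Marketing: 2 -> filtered out
  Research: 1 -> filtered out
  Sales: 1 -> filtered out


1 groups:
Design, 4


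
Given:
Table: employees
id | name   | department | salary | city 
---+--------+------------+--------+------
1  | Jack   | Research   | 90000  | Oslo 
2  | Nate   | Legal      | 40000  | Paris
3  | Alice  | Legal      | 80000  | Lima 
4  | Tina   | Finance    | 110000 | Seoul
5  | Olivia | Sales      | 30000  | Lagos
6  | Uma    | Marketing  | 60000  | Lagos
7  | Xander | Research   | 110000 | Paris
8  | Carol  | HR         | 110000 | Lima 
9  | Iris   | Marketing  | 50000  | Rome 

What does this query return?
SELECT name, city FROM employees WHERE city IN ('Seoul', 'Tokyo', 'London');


Filtering: city IN ('Seoul', 'Tokyo', 'London')
Matching: 1 rows

1 rows:
Tina, Seoul


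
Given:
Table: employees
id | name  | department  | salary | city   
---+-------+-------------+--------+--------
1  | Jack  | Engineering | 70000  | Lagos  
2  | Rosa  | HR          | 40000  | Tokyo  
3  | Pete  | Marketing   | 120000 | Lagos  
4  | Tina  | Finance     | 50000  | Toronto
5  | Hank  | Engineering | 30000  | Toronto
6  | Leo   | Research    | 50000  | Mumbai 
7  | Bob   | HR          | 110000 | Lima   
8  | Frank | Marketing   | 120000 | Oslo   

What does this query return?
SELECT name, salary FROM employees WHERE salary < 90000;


Filtering: salary < 90000
Matching: 5 rows

5 rows:
Jack, 70000
Rosa, 40000
Tina, 50000
Hank, 30000
Leo, 50000


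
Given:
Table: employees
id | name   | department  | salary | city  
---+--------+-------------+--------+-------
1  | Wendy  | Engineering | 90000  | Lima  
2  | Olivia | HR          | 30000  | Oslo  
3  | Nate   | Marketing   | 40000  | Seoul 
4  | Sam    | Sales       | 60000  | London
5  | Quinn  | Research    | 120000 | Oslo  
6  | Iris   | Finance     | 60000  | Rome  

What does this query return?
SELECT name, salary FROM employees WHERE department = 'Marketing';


Filtering: department = 'Marketing'
Matching rows: 1

1 rows:
Nate, 40000


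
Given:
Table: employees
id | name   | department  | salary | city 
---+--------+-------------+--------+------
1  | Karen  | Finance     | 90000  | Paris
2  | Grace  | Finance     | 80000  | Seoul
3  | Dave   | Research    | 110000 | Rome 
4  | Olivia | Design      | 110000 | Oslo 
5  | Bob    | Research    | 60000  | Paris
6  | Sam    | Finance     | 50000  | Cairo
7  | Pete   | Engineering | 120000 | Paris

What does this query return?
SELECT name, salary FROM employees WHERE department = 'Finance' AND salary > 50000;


Filtering: department = 'Finance' AND salary > 50000
Matching: 2 rows

2 rows:
Karen, 90000
Grace, 80000


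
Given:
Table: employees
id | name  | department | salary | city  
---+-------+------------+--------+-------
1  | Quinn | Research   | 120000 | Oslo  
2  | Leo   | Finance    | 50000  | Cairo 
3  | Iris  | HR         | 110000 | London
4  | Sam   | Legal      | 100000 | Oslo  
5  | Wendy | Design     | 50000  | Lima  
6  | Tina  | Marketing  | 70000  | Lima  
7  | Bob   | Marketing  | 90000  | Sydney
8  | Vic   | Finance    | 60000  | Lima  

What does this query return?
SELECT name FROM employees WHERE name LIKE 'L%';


LIKE 'L%' matches names starting with 'L'
Matching: 1

1 rows:
Leo


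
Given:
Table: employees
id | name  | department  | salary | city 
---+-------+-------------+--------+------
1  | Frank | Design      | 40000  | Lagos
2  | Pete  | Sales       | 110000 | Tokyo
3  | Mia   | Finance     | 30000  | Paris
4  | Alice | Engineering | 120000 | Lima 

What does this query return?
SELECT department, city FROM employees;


Projecting columns: department, city

4 rows:
Design, Lagos
Sales, Tokyo
Finance, Paris
Engineering, Lima


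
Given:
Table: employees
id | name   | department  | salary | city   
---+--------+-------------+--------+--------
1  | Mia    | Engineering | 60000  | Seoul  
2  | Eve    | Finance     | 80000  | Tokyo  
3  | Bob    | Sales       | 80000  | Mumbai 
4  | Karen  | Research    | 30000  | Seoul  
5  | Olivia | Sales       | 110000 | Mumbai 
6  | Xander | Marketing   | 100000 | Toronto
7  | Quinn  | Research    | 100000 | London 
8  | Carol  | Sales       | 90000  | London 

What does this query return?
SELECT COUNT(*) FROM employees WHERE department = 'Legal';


Counting rows where department = 'Legal'


0


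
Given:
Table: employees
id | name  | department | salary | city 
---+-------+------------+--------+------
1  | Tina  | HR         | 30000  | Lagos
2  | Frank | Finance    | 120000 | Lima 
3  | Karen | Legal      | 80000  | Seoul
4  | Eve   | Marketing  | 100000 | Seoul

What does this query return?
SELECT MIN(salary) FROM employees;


Salaries: 30000, 120000, 80000, 100000
MIN = 30000

30000


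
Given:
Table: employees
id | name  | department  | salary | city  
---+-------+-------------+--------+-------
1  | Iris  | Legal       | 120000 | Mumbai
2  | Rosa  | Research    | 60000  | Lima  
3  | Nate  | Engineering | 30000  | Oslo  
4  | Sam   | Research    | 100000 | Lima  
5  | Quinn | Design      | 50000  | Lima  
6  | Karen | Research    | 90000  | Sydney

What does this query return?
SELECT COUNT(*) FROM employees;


COUNT(*) counts all rows

6


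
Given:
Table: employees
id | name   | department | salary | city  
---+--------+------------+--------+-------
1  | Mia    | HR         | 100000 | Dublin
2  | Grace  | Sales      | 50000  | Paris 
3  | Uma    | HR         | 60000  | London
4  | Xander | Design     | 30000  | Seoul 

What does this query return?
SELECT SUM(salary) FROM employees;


SUM(salary) = 100000 + 50000 + 60000 + 30000 = 240000

240000


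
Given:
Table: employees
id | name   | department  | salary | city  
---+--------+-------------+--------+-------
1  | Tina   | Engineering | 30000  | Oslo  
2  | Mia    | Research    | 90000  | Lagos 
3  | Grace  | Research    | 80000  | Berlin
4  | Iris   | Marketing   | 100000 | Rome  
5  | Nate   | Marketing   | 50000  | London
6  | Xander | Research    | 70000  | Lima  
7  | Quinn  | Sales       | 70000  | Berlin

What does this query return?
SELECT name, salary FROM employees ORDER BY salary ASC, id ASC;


Sorting by salary ASC, then id ASC for ties

7 rows:
Tina, 30000
Nate, 50000
Xander, 70000
Quinn, 70000
Grace, 80000
Mia, 90000
Iris, 100000


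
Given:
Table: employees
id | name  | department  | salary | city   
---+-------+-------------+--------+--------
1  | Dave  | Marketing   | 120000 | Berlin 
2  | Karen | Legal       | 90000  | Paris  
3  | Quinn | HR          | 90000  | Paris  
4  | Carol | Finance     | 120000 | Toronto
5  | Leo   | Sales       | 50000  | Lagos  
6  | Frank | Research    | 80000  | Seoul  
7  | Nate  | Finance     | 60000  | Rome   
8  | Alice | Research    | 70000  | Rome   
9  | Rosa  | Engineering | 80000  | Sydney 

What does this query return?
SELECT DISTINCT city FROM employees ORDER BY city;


All 'city' values (row order): Berlin, Paris, Paris, Toronto, Lagos, Seoul, Rome, Rome, Sydney
Removing duplicates leaves 7 unique value(s).

7 values:
Berlin
Lagos
Paris
Rome
Seoul
Sydney
Toronto


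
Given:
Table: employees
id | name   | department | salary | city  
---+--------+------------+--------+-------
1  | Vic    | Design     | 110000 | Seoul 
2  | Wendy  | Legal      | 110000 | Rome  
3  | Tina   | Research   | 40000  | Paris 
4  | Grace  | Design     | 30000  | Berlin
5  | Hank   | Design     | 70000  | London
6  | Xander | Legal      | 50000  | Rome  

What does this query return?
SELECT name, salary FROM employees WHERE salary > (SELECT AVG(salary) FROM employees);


Subquery: AVG(salary) = 68333.33
Filtering: salary > 68333.33
  Vic (110000) -> MATCH
  Wendy (110000) -> MATCH
  Hank (70000) -> MATCH


3 rows:
Vic, 110000
Wendy, 110000
Hank, 70000


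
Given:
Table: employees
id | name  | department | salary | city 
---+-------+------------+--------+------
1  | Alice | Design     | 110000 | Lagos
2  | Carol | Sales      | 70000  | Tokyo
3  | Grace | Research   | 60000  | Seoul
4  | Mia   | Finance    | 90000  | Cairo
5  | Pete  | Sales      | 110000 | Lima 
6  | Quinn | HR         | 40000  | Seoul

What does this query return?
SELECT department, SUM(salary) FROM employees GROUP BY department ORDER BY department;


Summing salary within each department:
  Design: 110000 = 110000
  Finance: 90000 = 90000
  HR: 40000 = 40000
  Research: 60000 = 60000
  Sales: 70000 + 110000 = 180000


5 groups:
Design, 110000
Finance, 90000
HR, 40000
Research, 60000
Sales, 180000


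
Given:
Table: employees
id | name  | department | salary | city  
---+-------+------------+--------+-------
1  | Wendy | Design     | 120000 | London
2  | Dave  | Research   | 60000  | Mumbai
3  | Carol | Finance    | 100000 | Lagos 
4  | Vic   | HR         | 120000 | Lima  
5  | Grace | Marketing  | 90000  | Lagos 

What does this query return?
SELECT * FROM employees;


SELECT * returns all 5 rows with all columns

5 rows:
1, Wendy, Design, 120000, London
2, Dave, Research, 60000, Mumbai
3, Carol, Finance, 100000, Lagos
4, Vic, HR, 120000, Lima
5, Grace, Marketing, 90000, Lagos


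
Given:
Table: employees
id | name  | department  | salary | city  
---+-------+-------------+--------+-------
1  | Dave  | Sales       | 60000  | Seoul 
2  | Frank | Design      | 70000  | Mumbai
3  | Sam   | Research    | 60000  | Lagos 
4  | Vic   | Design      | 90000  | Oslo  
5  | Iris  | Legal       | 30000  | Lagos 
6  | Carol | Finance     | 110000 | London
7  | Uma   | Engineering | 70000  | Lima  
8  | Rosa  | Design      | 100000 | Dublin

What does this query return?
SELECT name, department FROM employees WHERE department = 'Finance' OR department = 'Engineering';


Filtering: department = 'Finance' OR 'Engineering'
Matching: 2 rows

2 rows:
Carol, Finance
Uma, Engineering


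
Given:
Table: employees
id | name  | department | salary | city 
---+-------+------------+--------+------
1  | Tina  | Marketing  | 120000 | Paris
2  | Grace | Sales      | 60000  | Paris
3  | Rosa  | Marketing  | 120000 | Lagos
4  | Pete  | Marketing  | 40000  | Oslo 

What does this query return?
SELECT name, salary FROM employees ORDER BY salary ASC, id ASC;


Sorting by salary ASC, then id ASC for ties

4 rows:
Pete, 40000
Grace, 60000
Tina, 120000
Rosa, 120000


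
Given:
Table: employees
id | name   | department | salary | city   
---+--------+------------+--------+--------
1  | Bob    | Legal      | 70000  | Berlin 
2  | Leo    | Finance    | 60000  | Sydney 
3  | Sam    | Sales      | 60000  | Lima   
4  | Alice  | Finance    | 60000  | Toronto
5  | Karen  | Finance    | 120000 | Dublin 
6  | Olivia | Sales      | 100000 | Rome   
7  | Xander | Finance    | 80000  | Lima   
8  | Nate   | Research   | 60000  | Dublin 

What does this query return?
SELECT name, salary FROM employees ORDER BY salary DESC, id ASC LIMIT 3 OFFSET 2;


Sort by salary DESC (id ASC tiebreak), then skip 2 and take 3
Rows 3 through 5

3 rows:
Xander, 80000
Bob, 70000
Leo, 60000


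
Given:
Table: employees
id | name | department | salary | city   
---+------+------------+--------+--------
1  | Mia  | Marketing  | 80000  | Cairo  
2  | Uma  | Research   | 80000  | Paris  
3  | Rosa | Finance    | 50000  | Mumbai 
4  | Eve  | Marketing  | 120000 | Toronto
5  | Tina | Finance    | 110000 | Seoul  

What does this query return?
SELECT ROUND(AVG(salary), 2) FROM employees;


SUM(salary) = 440000
COUNT = 5
ROUND(AVG, 2) = ROUND(440000 / 5, 2) = 88000.0

88000.0


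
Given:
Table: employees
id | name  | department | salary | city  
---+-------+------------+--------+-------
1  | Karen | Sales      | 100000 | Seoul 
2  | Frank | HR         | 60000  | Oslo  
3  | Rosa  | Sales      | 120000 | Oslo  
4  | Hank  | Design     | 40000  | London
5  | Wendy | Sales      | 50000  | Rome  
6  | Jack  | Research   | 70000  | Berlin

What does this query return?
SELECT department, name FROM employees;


Projecting columns: department, name

6 rows:
Sales, Karen
HR, Frank
Sales, Rosa
Design, Hank
Sales, Wendy
Research, Jack


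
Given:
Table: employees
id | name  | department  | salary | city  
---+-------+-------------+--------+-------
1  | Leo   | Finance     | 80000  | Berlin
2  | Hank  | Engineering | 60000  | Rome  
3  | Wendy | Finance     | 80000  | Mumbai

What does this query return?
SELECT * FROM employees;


SELECT * returns all 3 rows with all columns

3 rows:
1, Leo, Finance, 80000, Berlin
2, Hank, Engineering, 60000, Rome
3, Wendy, Finance, 80000, Mumbai


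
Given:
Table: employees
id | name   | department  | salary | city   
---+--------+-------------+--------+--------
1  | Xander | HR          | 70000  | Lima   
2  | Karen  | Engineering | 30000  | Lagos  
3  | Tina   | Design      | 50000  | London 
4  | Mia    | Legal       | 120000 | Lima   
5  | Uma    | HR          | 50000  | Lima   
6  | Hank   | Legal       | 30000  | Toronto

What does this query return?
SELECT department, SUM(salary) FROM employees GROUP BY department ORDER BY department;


Summing salary within each department:
  Design: 50000 = 50000
  Engineering: 30000 = 30000
  HR: 70000 + 50000 = 120000
  Legal: 120000 + 30000 = 150000


4 groups:
Design, 50000
Engineering, 30000
HR, 120000
Legal, 150000


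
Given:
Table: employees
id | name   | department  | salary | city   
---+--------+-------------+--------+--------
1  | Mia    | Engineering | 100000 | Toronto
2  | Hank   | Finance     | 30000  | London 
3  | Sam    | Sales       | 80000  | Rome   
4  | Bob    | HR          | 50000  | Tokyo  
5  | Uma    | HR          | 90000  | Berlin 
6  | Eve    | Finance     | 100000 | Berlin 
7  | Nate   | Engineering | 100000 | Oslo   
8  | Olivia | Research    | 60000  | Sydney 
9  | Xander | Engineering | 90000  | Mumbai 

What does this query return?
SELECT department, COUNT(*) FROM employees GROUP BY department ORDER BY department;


Assigning each row to its department group:
  Mia -> Engineering
  Hank -> Finance
  Sam -> Sales
  Bob -> HR
  Uma -> HR
  Eve -> Finance
  Nate -> Engineering
  Olivia -> Research
  Xander -> Engineering


5 groups:
Engineering, 3
Finance, 2
HR, 2
Research, 1
Sales, 1


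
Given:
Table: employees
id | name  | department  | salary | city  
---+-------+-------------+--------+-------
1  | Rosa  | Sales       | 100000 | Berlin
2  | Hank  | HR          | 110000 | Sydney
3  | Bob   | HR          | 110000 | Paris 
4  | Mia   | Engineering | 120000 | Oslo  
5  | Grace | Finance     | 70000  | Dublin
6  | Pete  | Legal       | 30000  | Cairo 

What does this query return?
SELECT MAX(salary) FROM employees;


Salaries: 100000, 110000, 110000, 120000, 70000, 30000
MAX = 120000

120000


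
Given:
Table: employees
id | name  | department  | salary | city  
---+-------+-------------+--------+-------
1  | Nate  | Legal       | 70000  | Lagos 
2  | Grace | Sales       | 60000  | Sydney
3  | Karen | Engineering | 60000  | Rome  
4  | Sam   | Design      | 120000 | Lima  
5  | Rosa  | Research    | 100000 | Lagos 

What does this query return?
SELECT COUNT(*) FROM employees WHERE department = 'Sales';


Counting rows where department = 'Sales'
  Grace -> MATCH


1


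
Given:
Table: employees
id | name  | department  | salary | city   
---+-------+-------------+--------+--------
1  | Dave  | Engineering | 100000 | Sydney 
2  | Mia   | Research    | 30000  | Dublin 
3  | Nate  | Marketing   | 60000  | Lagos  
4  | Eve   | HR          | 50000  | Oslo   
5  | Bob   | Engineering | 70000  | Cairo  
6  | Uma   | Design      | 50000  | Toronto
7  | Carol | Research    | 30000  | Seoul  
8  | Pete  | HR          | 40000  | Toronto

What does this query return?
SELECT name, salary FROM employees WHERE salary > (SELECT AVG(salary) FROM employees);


Subquery: AVG(salary) = 53750.0
Filtering: salary > 53750.0
  Dave (100000) -> MATCH
  Nate (60000) -> MATCH
  Bob (70000) -> MATCH


3 rows:
Dave, 100000
Nate, 60000
Bob, 70000


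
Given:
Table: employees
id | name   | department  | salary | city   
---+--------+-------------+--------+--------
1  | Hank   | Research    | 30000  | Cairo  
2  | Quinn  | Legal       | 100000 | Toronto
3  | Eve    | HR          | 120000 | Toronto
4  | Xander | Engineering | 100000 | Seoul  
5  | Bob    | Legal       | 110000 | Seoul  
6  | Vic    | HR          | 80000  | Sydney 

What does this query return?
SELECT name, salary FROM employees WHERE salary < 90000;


Filtering: salary < 90000
Matching: 2 rows

2 rows:
Hank, 30000
Vic, 80000


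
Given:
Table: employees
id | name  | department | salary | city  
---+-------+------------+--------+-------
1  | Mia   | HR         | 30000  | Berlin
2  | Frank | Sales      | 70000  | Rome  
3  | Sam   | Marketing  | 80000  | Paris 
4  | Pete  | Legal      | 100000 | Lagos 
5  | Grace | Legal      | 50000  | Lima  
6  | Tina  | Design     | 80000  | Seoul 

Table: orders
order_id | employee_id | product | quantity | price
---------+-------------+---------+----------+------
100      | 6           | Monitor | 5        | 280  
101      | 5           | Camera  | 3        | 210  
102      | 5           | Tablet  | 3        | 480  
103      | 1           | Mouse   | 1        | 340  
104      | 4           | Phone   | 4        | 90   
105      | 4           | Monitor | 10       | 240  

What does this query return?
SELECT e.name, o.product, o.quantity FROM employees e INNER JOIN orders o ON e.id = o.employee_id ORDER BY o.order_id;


Joining employees.id = orders.employee_id:
  employee Tina (id=6) -> order Monitor
  employee Grace (id=5) -> order Camera
  employee Grace (id=5) -> order Tablet
  employee Mia (id=1) -> order Mouse
  employee Pete (id=4) -> order Phone
  employee Pete (id=4) -> order Monitor


6 rows:
Tina, Monitor, 5
Grace, Camera, 3
Grace, Tablet, 3
Mia, Mouse, 1
Pete, Phone, 4
Pete, Monitor, 10


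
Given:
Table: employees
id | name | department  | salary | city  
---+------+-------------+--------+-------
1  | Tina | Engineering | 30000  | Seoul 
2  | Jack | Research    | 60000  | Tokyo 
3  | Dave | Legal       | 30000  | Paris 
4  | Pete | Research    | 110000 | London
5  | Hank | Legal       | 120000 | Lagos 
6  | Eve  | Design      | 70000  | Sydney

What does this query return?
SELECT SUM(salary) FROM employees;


SUM(salary) = 30000 + 60000 + 30000 + 110000 + 120000 + 70000 = 420000

420000


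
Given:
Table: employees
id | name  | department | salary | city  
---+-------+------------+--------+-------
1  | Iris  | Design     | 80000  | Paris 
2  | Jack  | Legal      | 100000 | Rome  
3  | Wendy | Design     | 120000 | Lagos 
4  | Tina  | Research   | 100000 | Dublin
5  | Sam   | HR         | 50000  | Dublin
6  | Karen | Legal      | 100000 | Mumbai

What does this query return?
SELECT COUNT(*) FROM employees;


COUNT(*) counts all rows

6


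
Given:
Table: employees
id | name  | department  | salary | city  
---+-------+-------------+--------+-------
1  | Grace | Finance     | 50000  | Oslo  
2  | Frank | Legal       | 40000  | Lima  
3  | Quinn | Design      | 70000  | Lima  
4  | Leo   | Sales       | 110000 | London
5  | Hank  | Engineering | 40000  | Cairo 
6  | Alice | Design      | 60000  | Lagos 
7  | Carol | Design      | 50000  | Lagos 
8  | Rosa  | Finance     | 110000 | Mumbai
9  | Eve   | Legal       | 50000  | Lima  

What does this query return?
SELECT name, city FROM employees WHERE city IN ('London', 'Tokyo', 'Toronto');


Filtering: city IN ('London', 'Tokyo', 'Toronto')
Matching: 1 rows

1 rows:
Leo, London


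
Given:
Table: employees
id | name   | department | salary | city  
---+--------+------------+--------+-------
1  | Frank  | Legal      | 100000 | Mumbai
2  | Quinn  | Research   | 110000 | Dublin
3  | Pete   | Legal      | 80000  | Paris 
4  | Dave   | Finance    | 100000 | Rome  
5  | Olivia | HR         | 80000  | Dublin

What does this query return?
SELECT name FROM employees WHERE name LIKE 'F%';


LIKE 'F%' matches names starting with 'F'
Matching: 1

1 rows:
Frank


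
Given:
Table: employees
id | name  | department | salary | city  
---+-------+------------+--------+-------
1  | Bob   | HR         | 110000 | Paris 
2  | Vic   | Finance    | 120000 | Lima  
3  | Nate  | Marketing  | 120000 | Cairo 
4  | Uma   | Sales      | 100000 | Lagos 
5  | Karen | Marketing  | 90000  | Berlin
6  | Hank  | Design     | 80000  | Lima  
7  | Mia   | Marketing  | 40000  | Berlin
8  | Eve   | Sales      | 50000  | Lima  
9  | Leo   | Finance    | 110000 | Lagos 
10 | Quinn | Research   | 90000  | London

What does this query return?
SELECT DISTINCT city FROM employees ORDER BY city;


All 'city' values (row order): Paris, Lima, Cairo, Lagos, Berlin, Lima, Berlin, Lima, Lagos, London
Removing duplicates leaves 6 unique value(s).

6 values:
Berlin
Cairo
Lagos
Lima
London
Paris


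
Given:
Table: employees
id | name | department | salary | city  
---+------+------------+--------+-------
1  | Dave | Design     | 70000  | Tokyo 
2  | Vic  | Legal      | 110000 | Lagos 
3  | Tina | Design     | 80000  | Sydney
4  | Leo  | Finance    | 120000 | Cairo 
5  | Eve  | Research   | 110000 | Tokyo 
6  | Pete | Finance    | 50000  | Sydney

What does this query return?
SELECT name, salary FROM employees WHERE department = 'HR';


Filtering: department = 'HR'
Matching rows: 0

Empty result set (0 rows)


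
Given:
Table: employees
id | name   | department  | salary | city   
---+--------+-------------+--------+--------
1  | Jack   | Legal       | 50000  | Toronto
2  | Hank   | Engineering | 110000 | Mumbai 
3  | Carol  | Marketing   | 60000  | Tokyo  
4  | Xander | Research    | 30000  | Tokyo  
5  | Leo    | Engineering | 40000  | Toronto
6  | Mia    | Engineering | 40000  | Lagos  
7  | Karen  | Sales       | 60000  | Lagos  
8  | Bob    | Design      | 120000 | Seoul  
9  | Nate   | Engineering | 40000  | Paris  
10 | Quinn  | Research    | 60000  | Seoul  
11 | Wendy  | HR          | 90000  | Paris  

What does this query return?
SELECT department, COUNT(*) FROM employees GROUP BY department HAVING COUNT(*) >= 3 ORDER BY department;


Groups with count >= 3:
  Engineering: 4 -> PASS
  Design: 1 -> filtered out
  HR: 1 -> filtered out
  Legal: 1 -> filtered out
  Marketing: 1 -> filtered out
  Research: 2 -> filtered out
  Sales: 1 -> filtered out


1 groups:
Engineering, 4


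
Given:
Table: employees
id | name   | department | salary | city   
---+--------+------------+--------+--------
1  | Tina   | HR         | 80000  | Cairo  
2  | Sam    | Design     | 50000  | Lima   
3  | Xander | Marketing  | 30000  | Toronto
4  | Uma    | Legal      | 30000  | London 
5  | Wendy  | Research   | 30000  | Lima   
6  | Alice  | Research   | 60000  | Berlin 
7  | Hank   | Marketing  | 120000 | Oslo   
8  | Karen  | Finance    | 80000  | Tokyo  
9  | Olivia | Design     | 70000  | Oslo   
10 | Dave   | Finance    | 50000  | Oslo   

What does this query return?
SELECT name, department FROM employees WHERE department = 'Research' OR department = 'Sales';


Filtering: department = 'Research' OR 'Sales'
Matching: 2 rows

2 rows:
Wendy, Research
Alice, Research


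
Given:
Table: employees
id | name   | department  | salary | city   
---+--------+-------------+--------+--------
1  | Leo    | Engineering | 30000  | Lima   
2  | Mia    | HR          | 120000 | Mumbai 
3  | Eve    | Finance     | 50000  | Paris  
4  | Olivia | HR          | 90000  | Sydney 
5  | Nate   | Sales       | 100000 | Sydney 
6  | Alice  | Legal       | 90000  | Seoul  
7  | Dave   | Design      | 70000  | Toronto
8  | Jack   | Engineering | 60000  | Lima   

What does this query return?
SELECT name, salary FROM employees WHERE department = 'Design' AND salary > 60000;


Filtering: department = 'Design' AND salary > 60000
Matching: 1 rows

1 rows:
Dave, 70000


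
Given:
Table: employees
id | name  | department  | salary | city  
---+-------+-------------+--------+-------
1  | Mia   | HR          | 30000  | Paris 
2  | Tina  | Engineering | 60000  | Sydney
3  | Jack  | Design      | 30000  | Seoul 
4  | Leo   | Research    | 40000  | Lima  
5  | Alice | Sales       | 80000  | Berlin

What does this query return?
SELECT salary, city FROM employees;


Projecting columns: salary, city

5 rows:
30000, Paris
60000, Sydney
30000, Seoul
40000, Lima
80000, Berlin


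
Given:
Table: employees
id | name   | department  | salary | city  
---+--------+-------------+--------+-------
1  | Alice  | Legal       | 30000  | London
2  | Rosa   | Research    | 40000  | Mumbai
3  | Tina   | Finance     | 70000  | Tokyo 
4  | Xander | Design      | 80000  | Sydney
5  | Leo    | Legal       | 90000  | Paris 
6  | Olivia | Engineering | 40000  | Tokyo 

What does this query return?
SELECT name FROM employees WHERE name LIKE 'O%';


LIKE 'O%' matches names starting with 'O'
Matching: 1

1 rows:
Olivia


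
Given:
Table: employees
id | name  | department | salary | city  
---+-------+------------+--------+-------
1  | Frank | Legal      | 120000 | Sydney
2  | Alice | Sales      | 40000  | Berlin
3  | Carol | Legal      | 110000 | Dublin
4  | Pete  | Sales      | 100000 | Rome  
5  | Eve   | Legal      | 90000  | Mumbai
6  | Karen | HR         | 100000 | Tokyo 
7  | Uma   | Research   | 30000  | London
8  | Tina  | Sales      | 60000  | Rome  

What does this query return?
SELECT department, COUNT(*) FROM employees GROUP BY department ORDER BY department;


Assigning each row to its department group:
  Frank -> Legal
  Alice -> Sales
  Carol -> Legal
  Pete -> Sales
  Eve -> Legal
  Karen -> HR
  Uma -> Research
  Tina -> Sales


4 groups:
HR, 1
Legal, 3
Research, 1
Sales, 3


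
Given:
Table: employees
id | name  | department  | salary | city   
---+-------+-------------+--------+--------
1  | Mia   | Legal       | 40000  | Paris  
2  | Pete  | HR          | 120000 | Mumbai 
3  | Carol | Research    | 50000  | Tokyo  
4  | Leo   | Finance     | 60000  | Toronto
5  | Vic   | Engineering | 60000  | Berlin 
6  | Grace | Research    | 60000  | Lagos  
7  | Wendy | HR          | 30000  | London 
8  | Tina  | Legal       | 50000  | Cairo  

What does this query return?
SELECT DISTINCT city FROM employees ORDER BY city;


All 'city' values (row order): Paris, Mumbai, Tokyo, Toronto, Berlin, Lagos, London, Cairo
Removing duplicates leaves 8 unique value(s).

8 values:
Berlin
Cairo
Lagos
London
Mumbai
Paris
Tokyo
Toronto


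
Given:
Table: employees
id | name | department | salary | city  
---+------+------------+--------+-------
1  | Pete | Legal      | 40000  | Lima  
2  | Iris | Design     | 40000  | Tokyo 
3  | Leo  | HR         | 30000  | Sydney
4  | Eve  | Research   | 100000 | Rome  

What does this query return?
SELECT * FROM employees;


SELECT * returns all 4 rows with all columns

4 rows:
1, Pete, Legal, 40000, Lima
2, Iris, Design, 40000, Tokyo
3, Leo, HR, 30000, Sydney
4, Eve, Research, 100000, Rome


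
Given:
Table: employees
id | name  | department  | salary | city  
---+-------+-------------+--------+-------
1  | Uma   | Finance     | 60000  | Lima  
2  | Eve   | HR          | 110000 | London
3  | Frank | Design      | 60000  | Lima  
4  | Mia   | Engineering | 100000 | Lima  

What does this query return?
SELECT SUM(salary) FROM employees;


SUM(salary) = 60000 + 110000 + 60000 + 100000 = 330000

330000


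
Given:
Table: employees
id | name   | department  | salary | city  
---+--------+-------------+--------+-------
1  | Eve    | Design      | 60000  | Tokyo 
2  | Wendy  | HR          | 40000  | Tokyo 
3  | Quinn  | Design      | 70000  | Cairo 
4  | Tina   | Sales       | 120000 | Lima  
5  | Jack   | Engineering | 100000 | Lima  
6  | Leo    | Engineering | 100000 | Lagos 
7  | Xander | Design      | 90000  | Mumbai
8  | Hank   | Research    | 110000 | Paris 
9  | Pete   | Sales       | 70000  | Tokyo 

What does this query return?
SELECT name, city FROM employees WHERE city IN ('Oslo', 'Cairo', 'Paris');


Filtering: city IN ('Oslo', 'Cairo', 'Paris')
Matching: 2 rows

2 rows:
Quinn, Cairo
Hank, Paris


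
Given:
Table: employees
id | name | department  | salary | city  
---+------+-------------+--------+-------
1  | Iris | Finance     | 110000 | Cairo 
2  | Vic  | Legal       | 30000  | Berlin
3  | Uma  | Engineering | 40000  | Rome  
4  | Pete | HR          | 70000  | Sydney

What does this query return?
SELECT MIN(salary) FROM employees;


Salaries: 110000, 30000, 40000, 70000
MIN = 30000

30000


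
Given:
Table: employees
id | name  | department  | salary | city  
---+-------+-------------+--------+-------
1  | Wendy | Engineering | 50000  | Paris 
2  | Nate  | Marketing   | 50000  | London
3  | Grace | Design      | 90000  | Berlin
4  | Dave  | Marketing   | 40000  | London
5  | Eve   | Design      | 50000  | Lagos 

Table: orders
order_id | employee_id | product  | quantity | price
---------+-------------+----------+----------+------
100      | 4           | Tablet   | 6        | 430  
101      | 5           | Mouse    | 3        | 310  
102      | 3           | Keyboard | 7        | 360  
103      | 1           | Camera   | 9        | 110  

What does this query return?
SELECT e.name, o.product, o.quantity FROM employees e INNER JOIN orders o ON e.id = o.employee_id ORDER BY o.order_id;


Joining employees.id = orders.employee_id:
  employee Dave (id=4) -> order Tablet
  employee Eve (id=5) -> order Mouse
  employee Grace (id=3) -> order Keyboard
  employee Wendy (id=1) -> order Camera


4 rows:
Dave, Tablet, 6
Eve, Mouse, 3
Grace, Keyboard, 7
Wendy, Camera, 9


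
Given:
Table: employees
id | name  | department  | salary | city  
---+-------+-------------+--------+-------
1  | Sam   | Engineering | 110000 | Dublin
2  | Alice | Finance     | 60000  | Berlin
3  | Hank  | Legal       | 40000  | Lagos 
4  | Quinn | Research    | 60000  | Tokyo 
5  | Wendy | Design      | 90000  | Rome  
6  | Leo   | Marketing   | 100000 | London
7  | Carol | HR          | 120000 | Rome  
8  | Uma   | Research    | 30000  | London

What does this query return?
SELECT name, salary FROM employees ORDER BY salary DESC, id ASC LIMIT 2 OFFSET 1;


Sort by salary DESC (id ASC tiebreak), then skip 1 and take 2
Rows 2 through 3

2 rows:
Sam, 110000
Leo, 100000


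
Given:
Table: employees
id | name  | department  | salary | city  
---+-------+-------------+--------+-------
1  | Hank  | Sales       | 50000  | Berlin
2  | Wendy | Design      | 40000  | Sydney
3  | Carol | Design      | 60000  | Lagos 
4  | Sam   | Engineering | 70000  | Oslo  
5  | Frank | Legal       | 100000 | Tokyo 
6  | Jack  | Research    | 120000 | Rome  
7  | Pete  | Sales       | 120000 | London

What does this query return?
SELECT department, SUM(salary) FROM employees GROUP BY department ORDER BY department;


Summing salary within each department:
  Design: 40000 + 60000 = 100000
  Engineering: 70000 = 70000
  Legal: 100000 = 100000
  Research: 120000 = 120000
  Sales: 50000 + 120000 = 170000


5 groups:
Design, 100000
Engineering, 70000
Legal, 100000
Research, 120000
Sales, 170000


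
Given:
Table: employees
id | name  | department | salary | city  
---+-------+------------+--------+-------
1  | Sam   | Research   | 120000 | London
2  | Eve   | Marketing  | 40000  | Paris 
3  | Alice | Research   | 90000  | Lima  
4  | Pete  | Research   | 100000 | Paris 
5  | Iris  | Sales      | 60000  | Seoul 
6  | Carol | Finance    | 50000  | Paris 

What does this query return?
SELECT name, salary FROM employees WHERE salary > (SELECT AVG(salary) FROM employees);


Subquery: AVG(salary) = 76666.67
Filtering: salary > 76666.67
  Sam (120000) -> MATCH
  Alice (90000) -> MATCH
  Pete (100000) -> MATCH


3 rows:
Sam, 120000
Alice, 90000
Pete, 100000
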